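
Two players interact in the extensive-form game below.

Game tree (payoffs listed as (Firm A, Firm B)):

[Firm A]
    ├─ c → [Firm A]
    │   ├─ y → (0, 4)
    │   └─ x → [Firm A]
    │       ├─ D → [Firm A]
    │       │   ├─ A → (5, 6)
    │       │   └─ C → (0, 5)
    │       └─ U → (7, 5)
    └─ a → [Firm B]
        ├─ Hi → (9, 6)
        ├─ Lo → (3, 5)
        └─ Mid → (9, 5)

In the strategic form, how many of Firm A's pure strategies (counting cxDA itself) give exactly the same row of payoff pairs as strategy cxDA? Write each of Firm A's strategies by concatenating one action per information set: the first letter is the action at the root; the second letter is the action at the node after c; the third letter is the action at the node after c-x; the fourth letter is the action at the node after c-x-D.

1

Row for cxDA (columns Hi, Lo, Mid): (5,6) (5,6) (5,6).
Every one of Firm A's information sets is on the play path for some reply by Firm B when Firm A follows cxDA.
Changing the action at any of them therefore changes at least one column, so only cxDA itself gives this row.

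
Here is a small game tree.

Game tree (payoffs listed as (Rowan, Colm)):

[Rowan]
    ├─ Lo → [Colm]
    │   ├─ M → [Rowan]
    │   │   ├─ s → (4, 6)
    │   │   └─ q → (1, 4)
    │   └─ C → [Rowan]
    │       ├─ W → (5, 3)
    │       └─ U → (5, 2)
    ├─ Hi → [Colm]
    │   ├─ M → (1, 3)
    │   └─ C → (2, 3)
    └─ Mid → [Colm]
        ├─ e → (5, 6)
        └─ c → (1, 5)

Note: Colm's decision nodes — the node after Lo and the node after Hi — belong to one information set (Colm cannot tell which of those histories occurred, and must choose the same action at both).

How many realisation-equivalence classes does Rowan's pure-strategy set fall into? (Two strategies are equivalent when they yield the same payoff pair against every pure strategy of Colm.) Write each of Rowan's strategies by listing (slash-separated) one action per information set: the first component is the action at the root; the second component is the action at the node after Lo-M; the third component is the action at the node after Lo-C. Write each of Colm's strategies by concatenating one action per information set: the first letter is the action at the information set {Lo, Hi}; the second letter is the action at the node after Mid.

6

Rowan has 12 pure strategies: Lo/s/W, Lo/s/U, Lo/q/W, Lo/q/U, Hi/s/W, Hi/s/U, Hi/q/W, Hi/q/U, Mid/s/W, Mid/s/U, Mid/q/W, Mid/q/U. Columns: Me, Mc, Ce, Cc.
{Lo/s/W} → row (4,6) (4,6) (5,3) (5,3)
{Lo/s/U} → row (4,6) (4,6) (5,2) (5,2)
{Lo/q/W} → row (1,4) (1,4) (5,3) (5,3)
{Lo/q/U} → row (1,4) (1,4) (5,2) (5,2)
{Hi/s/W, Hi/s/U, Hi/q/W, Hi/q/U} → row (1,3) (1,3) (2,3) (2,3)
{Mid/s/W, Mid/s/U, Mid/q/W, Mid/q/U} → row (5,6) (1,5) (5,6) (1,5)
That's 6 distinct rows out of 12 strategies.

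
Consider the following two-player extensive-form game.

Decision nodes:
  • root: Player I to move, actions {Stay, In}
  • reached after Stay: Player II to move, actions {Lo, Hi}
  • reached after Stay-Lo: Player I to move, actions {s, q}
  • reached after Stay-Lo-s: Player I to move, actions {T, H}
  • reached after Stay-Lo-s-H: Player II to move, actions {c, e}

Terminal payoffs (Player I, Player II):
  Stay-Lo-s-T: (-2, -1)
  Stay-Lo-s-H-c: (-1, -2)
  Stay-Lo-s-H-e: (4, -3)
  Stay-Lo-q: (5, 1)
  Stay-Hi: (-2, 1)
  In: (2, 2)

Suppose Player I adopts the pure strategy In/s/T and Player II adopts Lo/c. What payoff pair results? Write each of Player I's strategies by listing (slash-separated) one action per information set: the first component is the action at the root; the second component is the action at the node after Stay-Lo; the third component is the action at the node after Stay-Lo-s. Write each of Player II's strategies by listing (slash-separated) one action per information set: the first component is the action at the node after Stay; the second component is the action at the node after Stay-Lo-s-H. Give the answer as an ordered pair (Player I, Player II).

(2, 2)

Trace the play path from the root:
  Player I plays In
→ terminal payoff (2, 2).
(Player I's choice at the node after Stay-Lo is never reached on this path, so it doesn't affect the outcome.)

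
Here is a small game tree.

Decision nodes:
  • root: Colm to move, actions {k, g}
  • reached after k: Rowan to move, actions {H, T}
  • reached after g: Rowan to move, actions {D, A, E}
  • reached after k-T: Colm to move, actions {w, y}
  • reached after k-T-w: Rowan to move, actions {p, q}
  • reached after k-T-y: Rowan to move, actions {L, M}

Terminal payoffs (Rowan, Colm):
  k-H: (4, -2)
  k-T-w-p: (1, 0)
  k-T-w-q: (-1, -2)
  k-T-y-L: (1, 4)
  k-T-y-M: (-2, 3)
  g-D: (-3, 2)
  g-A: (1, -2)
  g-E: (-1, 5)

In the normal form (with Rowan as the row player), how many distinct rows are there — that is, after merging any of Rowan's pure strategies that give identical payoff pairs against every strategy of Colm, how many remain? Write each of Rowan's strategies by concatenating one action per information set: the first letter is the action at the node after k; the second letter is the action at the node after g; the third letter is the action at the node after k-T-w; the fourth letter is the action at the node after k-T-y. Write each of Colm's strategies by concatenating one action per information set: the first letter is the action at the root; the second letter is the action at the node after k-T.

15

Rowan has 24 pure strategies: HDpL, HDpM, HDqL, HDqM, HApL, HApM, HAqL, HAqM, HEpL, HEpM, HEqL, HEqM, TDpL, TDpM, TDqL, TDqM, TApL, TApM, TAqL, TAqM, TEpL, TEpM, TEqL, TEqM. Columns: kw, ky, gw, gy.
{HDpL, HDpM, HDqL, HDqM} → row (4,-2) (4,-2) (-3,2) (-3,2)
{HApL, HApM, HAqL, HAqM} → row (4,-2) (4,-2) (1,-2) (1,-2)
{HEpL, HEpM, HEqL, HEqM} → row (4,-2) (4,-2) (-1,5) (-1,5)
{TDpL} → row (1,0) (1,4) (-3,2) (-3,2)
{TDpM} → row (1,0) (-2,3) (-3,2) (-3,2)
{TDqL} → row (-1,-2) (1,4) (-3,2) (-3,2)
{TDqM} → row (-1,-2) (-2,3) (-3,2) (-3,2)
{TApL} → row (1,0) (1,4) (1,-2) (1,-2)
{TApM} → row (1,0) (-2,3) (1,-2) (1,-2)
{TAqL} → row (-1,-2) (1,4) (1,-2) (1,-2)
{TAqM} → row (-1,-2) (-2,3) (1,-2) (1,-2)
{TEpL} → row (1,0) (1,4) (-1,5) (-1,5)
{TEpM} → row (1,0) (-2,3) (-1,5) (-1,5)
{TEqL} → row (-1,-2) (1,4) (-1,5) (-1,5)
{TEqM} → row (-1,-2) (-2,3) (-1,5) (-1,5)
That's 15 distinct rows out of 24 strategies.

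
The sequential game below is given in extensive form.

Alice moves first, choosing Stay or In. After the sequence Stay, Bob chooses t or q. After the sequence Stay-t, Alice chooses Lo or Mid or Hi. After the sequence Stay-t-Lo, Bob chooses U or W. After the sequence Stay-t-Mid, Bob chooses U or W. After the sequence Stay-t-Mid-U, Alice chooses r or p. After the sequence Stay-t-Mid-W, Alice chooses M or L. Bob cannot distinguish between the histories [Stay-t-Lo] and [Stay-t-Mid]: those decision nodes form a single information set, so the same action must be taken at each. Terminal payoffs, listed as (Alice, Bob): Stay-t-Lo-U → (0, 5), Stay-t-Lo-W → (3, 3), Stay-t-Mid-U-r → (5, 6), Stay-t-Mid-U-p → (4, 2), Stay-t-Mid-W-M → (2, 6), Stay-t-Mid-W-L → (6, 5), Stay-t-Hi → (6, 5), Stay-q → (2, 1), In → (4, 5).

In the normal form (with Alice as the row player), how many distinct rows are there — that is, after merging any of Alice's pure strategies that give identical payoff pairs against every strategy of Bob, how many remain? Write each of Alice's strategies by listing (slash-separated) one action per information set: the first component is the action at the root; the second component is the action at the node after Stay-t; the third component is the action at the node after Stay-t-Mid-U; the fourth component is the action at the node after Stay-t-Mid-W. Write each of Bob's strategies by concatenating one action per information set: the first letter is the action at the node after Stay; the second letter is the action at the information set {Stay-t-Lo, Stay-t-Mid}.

7

Alice has 24 pure strategies: Stay/Lo/r/M, Stay/Lo/r/L, Stay/Lo/p/M, Stay/Lo/p/L, Stay/Mid/r/M, Stay/Mid/r/L, Stay/Mid/p/M, Stay/Mid/p/L, Stay/Hi/r/M, Stay/Hi/r/L, Stay/Hi/p/M, Stay/Hi/p/L, In/Lo/r/M, In/Lo/r/L, In/Lo/p/M, In/Lo/p/L, In/Mid/r/M, In/Mid/r/L, In/Mid/p/M, In/Mid/p/L, In/Hi/r/M, In/Hi/r/L, In/Hi/p/M, In/Hi/p/L. Columns: tU, tW, qU, qW.
{Stay/Lo/r/M, Stay/Lo/r/L, Stay/Lo/p/M, Stay/Lo/p/L} → row (0,5) (3,3) (2,1) (2,1)
{Stay/Mid/r/M} → row (5,6) (2,6) (2,1) (2,1)
{Stay/Mid/r/L} → row (5,6) (6,5) (2,1) (2,1)
{Stay/Mid/p/M} → row (4,2) (2,6) (2,1) (2,1)
{Stay/Mid/p/L} → row (4,2) (6,5) (2,1) (2,1)
{Stay/Hi/r/M, Stay/Hi/r/L, Stay/Hi/p/M, Stay/Hi/p/L} → row (6,5) (6,5) (2,1) (2,1)
{In/Lo/r/M, In/Lo/r/L, In/Lo/p/M, In/Lo/p/L, In/Mid/r/M, In/Mid/r/L, In/Mid/p/M, In/Mid/p/L, In/Hi/r/M, In/Hi/r/L, In/Hi/p/M, In/Hi/p/L} → row (4,5) (4,5) (4,5) (4,5)
That's 7 distinct rows out of 24 strategies.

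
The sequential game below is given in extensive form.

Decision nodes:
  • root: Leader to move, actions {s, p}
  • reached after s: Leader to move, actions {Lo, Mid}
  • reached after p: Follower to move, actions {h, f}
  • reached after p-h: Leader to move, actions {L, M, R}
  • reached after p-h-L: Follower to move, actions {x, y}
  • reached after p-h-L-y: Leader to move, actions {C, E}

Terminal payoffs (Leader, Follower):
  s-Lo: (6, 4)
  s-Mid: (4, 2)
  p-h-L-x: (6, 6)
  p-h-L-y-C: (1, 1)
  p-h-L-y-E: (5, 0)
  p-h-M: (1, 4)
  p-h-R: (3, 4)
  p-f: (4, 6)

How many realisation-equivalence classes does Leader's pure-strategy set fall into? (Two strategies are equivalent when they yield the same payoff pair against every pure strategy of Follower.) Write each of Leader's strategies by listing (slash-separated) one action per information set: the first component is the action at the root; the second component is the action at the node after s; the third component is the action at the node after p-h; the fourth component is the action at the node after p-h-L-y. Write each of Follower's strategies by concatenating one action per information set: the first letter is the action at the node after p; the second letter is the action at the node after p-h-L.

Leader has 24 pure strategies: s/Lo/L/C, s/Lo/L/E, s/Lo/M/C, s/Lo/M/E, s/Lo/R/C, s/Lo/R/E, s/Mid/L/C, s/Mid/L/E, s/Mid/M/C, s/Mid/M/E, s/Mid/R/C, s/Mid/R/E, p/Lo/L/C, p/Lo/L/E, p/Lo/M/C, p/Lo/M/E, p/Lo/R/C, p/Lo/R/E, p/Mid/L/C, p/Mid/L/E, p/Mid/M/C, p/Mid/M/E, p/Mid/R/C, p/Mid/R/E. Columns: hx, hy, fx, fy.
{s/Lo/L/C, s/Lo/L/E, s/Lo/M/C, s/Lo/M/E, s/Lo/R/C, s/Lo/R/E} → row (6,4) (6,4) (6,4) (6,4)
{s/Mid/L/C, s/Mid/L/E, s/Mid/M/C, s/Mid/M/E, s/Mid/R/C, s/Mid/R/E} → row (4,2) (4,2) (4,2) (4,2)
{p/Lo/L/C, p/Mid/L/C} → row (6,6) (1,1) (4,6) (4,6)
{p/Lo/L/E, p/Mid/L/E} → row (6,6) (5,0) (4,6) (4,6)
{p/Lo/M/C, p/Lo/M/E, p/Mid/M/C, p/Mid/M/E} → row (1,4) (1,4) (4,6) (4,6)
{p/Lo/R/C, p/Lo/R/E, p/Mid/R/C, p/Mid/R/E} → row (3,4) (3,4) (4,6) (4,6)
That's 6 distinct rows out of 24 strategies.

6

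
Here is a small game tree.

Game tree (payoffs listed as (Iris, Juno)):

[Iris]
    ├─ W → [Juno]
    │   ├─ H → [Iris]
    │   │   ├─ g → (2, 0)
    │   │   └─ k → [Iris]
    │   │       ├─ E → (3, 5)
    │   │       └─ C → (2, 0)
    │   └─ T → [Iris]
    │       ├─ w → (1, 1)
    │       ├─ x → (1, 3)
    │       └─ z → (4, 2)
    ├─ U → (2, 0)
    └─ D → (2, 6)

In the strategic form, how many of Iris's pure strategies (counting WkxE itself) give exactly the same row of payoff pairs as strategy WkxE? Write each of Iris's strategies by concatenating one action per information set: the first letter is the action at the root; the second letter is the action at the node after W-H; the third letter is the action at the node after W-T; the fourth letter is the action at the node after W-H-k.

Row for WkxE (columns H, T): (3,5) (1,3).
Every one of Iris's information sets is on the play path for some reply by Juno when Iris follows WkxE.
Changing the action at any of them therefore changes at least one column, so only WkxE itself gives this row.

1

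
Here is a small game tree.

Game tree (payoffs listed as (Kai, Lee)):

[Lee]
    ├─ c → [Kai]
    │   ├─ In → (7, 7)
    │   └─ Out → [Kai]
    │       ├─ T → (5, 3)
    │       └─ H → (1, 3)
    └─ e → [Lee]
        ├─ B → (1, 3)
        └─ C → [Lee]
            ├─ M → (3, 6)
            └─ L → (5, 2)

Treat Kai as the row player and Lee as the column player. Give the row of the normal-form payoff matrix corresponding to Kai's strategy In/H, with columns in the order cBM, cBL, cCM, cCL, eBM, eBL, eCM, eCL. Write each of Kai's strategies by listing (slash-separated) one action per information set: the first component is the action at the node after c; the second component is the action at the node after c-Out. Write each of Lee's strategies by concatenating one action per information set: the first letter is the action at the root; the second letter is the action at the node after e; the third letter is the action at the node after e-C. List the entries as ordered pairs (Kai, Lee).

vs cBM: Lee plays c → Kai plays In at [c] → (7, 7)
vs cBL: Lee plays c → Kai plays In at [c] → (7, 7)
vs cCM: Lee plays c → Kai plays In at [c] → (7, 7)
vs cCL: Lee plays c → Kai plays In at [c] → (7, 7)
vs eBM: Lee plays e → Lee plays B at [e] → (1, 3)
vs eBL: Lee plays e → Lee plays B at [e] → (1, 3)
vs eCM: Lee plays e → Lee plays C at [e] → Lee plays M at [e-C] → (3, 6)
vs eCL: Lee plays e → Lee plays C at [e] → Lee plays L at [e-C] → (5, 2)

(7,7) (7,7) (7,7) (7,7) (1,3) (1,3) (3,6) (5,2)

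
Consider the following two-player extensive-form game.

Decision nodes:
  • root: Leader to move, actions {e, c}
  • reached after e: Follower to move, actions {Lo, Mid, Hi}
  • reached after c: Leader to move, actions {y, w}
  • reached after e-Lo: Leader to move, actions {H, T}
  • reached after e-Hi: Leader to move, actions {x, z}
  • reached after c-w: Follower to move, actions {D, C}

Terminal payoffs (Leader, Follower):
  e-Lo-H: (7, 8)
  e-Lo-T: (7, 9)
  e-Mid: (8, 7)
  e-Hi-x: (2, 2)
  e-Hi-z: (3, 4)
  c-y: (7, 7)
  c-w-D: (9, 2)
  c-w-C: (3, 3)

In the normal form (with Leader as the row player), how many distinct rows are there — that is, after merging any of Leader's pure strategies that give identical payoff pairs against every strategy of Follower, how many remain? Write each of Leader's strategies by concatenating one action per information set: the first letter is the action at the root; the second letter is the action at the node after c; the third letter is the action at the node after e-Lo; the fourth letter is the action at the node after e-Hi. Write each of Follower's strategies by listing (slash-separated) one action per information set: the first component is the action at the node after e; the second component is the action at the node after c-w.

Leader has 16 pure strategies: eyHx, eyHz, eyTx, eyTz, ewHx, ewHz, ewTx, ewTz, cyHx, cyHz, cyTx, cyTz, cwHx, cwHz, cwTx, cwTz. Columns: Lo/D, Lo/C, Mid/D, Mid/C, Hi/D, Hi/C.
{eyHx, ewHx} → row (7,8) (7,8) (8,7) (8,7) (2,2) (2,2)
{eyHz, ewHz} → row (7,8) (7,8) (8,7) (8,7) (3,4) (3,4)
{eyTx, ewTx} → row (7,9) (7,9) (8,7) (8,7) (2,2) (2,2)
{eyTz, ewTz} → row (7,9) (7,9) (8,7) (8,7) (3,4) (3,4)
{cyHx, cyHz, cyTx, cyTz} → row (7,7) (7,7) (7,7) (7,7) (7,7) (7,7)
{cwHx, cwHz, cwTx, cwTz} → row (9,2) (3,3) (9,2) (3,3) (9,2) (3,3)
That's 6 distinct rows out of 16 strategies.

6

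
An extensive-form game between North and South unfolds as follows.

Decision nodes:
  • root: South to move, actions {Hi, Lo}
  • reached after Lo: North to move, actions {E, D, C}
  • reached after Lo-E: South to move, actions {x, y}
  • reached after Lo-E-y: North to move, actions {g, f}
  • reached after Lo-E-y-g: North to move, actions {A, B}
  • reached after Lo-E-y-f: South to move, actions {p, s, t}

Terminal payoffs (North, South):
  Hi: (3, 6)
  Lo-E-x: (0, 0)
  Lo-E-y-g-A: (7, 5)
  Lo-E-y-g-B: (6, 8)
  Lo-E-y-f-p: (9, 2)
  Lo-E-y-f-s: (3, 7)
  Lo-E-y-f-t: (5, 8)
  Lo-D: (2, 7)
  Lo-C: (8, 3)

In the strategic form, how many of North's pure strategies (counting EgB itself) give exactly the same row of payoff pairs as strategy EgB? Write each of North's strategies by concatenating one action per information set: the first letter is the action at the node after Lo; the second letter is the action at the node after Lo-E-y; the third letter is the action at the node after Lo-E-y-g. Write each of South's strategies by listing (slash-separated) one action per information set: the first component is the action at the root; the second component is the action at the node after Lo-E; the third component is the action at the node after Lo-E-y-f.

1

Row for EgB (columns Hi/x/p, Hi/x/s, Hi/x/t, Hi/y/p, Hi/y/s, Hi/y/t, Lo/x/p, Lo/x/s, Lo/x/t, Lo/y/p, Lo/y/s, Lo/y/t): (3,6) (3,6) (3,6) (3,6) (3,6) (3,6) (0,0) (0,0) (0,0) (6,8) (6,8) (6,8).
Every one of North's information sets is on the play path for some reply by South when North follows EgB.
Changing the action at any of them therefore changes at least one column, so only EgB itself gives this row.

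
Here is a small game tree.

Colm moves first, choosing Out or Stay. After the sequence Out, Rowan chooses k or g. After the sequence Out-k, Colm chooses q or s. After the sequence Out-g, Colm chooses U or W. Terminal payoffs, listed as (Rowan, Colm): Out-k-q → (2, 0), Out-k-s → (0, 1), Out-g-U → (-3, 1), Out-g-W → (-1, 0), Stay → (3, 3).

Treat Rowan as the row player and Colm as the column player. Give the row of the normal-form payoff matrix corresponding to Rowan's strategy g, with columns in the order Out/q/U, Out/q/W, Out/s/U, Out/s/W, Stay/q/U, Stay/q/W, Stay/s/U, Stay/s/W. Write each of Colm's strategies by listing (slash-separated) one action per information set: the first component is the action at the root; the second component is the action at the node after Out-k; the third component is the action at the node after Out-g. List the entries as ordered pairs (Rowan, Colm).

vs Out/q/U: Colm plays Out → Rowan plays g at [Out] → Colm plays U at [Out-g] → (-3, 1)
vs Out/q/W: Colm plays Out → Rowan plays g at [Out] → Colm plays W at [Out-g] → (-1, 0)
vs Out/s/U: Colm plays Out → Rowan plays g at [Out] → Colm plays U at [Out-g] → (-3, 1)
vs Out/s/W: Colm plays Out → Rowan plays g at [Out] → Colm plays W at [Out-g] → (-1, 0)
vs Stay/q/U: Colm plays Stay → (3, 3)
vs Stay/q/W: Colm plays Stay → (3, 3)
vs Stay/s/U: Colm plays Stay → (3, 3)
vs Stay/s/W: Colm plays Stay → (3, 3)

(-3,1) (-1,0) (-3,1) (-1,0) (3,3) (3,3) (3,3) (3,3)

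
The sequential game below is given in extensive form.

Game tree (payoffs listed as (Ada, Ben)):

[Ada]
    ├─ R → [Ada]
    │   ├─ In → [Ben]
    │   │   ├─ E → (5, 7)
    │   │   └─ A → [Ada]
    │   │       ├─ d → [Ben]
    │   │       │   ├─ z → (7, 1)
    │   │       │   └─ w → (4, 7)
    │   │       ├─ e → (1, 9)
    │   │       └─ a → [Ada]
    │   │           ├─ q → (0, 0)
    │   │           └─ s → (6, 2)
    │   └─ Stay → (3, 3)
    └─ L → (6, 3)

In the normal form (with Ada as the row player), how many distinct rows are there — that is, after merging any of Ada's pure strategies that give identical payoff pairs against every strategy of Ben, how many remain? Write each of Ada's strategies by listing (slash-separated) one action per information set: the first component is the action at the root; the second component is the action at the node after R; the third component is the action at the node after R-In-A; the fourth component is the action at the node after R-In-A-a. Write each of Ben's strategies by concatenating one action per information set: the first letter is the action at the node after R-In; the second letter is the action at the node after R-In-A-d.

Ada has 24 pure strategies: R/In/d/q, R/In/d/s, R/In/e/q, R/In/e/s, R/In/a/q, R/In/a/s, R/Stay/d/q, R/Stay/d/s, R/Stay/e/q, R/Stay/e/s, R/Stay/a/q, R/Stay/a/s, L/In/d/q, L/In/d/s, L/In/e/q, L/In/e/s, L/In/a/q, L/In/a/s, L/Stay/d/q, L/Stay/d/s, L/Stay/e/q, L/Stay/e/s, L/Stay/a/q, L/Stay/a/s. Columns: Ez, Ew, Az, Aw.
{R/In/d/q, R/In/d/s} → row (5,7) (5,7) (7,1) (4,7)
{R/In/e/q, R/In/e/s} → row (5,7) (5,7) (1,9) (1,9)
{R/In/a/q} → row (5,7) (5,7) (0,0) (0,0)
{R/In/a/s} → row (5,7) (5,7) (6,2) (6,2)
{R/Stay/d/q, R/Stay/d/s, R/Stay/e/q, R/Stay/e/s, R/Stay/a/q, R/Stay/a/s} → row (3,3) (3,3) (3,3) (3,3)
{L/In/d/q, L/In/d/s, L/In/e/q, L/In/e/s, L/In/a/q, L/In/a/s, L/Stay/d/q, L/Stay/d/s, L/Stay/e/q, L/Stay/e/s, L/Stay/a/q, L/Stay/a/s} → row (6,3) (6,3) (6,3) (6,3)
That's 6 distinct rows out of 24 strategies.

6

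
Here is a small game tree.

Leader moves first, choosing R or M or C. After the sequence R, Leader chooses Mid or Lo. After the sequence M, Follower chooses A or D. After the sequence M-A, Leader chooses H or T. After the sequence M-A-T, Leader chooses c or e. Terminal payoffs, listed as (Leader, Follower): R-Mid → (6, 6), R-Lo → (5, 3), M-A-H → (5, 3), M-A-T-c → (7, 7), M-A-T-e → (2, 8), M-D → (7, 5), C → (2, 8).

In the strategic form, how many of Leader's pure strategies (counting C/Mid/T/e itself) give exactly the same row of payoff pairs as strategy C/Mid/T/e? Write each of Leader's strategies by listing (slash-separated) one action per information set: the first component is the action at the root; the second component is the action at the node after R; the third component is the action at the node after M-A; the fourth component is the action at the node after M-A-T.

8

Row for C/Mid/T/e (columns A, D): (2,8) (2,8).
Under C/Mid/T/e, Leader's choice at the node after R and at the node after M-A and at the node after M-A-T can never be reached regardless of what Follower does, so varying those choices leaves every outcome unchanged.
Holding the reachable choices fixed and varying the unreachable ones freely already gives 2 × 2 × 2 = 8 equivalent strategies.
No other strategy reproduces this row, so those 8 are the full class: C/Mid/H/c, C/Mid/H/e, C/Mid/T/c, C/Mid/T/e, C/Lo/H/c, C/Lo/H/e, C/Lo/T/c, C/Lo/T/e.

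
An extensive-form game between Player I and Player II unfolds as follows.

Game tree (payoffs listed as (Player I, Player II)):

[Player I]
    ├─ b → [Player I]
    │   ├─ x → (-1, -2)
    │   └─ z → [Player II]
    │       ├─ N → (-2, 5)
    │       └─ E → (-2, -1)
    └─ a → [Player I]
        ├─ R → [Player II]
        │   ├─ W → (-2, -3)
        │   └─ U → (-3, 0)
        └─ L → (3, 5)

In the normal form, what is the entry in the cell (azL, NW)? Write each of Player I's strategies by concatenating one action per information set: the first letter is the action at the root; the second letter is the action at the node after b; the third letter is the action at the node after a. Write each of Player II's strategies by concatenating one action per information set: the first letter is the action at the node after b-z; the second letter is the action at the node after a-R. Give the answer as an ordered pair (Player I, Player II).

Trace the play path from the root:
  Player I plays a
  Player I plays L at [a]
→ terminal payoff (3, 5).
(Player I's choice at the node after b is never reached on this path, so it doesn't affect the outcome.)

(3, 5)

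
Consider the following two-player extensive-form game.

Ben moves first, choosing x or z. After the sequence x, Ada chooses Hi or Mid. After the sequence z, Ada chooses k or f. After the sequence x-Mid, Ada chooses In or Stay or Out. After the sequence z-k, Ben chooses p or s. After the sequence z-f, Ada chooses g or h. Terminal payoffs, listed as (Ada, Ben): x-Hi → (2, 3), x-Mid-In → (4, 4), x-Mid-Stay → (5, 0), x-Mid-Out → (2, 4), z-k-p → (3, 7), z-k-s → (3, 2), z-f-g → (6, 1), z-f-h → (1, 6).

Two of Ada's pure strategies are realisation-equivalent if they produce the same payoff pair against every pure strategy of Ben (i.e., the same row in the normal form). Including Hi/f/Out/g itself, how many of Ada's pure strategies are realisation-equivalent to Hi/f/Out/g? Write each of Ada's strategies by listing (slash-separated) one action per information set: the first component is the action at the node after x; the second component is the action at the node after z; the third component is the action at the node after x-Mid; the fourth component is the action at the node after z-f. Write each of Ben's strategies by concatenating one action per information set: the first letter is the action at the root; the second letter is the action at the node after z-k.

3

Row for Hi/f/Out/g (columns xp, xs, zp, zs): (2,3) (2,3) (6,1) (6,1).
Under Hi/f/Out/g, Ada's choice at the node after x-Mid can never be reached regardless of what Ben does, so varying those choices leaves every outcome unchanged.
Holding the reachable choices fixed and varying the unreachable one freely already gives 3 equivalent strategies.
No other strategy reproduces this row, so those 3 are the full class: Hi/f/In/g, Hi/f/Stay/g, Hi/f/Out/g.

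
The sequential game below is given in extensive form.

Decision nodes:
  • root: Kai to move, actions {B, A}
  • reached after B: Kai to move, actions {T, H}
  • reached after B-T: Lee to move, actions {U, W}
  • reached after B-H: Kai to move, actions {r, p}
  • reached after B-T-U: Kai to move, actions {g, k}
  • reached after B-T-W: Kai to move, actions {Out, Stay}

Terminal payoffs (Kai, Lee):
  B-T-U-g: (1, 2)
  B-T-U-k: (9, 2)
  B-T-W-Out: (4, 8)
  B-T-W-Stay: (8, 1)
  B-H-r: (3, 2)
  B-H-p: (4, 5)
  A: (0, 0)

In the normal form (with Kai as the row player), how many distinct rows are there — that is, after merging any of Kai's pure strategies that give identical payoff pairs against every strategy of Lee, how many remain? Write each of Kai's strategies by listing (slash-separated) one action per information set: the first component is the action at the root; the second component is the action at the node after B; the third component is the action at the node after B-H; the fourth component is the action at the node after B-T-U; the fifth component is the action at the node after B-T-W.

Kai has 32 pure strategies: B/T/r/g/Out, B/T/r/g/Stay, B/T/r/k/Out, B/T/r/k/Stay, B/T/p/g/Out, B/T/p/g/Stay, B/T/p/k/Out, B/T/p/k/Stay, B/H/r/g/Out, B/H/r/g/Stay, B/H/r/k/Out, B/H/r/k/Stay, B/H/p/g/Out, B/H/p/g/Stay, B/H/p/k/Out, B/H/p/k/Stay, A/T/r/g/Out, A/T/r/g/Stay, A/T/r/k/Out, A/T/r/k/Stay, A/T/p/g/Out, A/T/p/g/Stay, A/T/p/k/Out, A/T/p/k/Stay, A/H/r/g/Out, A/H/r/g/Stay, A/H/r/k/Out, A/H/r/k/Stay, A/H/p/g/Out, A/H/p/g/Stay, A/H/p/k/Out, A/H/p/k/Stay. Columns: U, W.
{B/T/r/g/Out, B/T/p/g/Out} → row (1,2) (4,8)
{B/T/r/g/Stay, B/T/p/g/Stay} → row (1,2) (8,1)
{B/T/r/k/Out, B/T/p/k/Out} → row (9,2) (4,8)
{B/T/r/k/Stay, B/T/p/k/Stay} → row (9,2) (8,1)
{B/H/r/g/Out, B/H/r/g/Stay, B/H/r/k/Out, B/H/r/k/Stay} → row (3,2) (3,2)
{B/H/p/g/Out, B/H/p/g/Stay, B/H/p/k/Out, B/H/p/k/Stay} → row (4,5) (4,5)
{A/T/r/g/Out, A/T/r/g/Stay, A/T/r/k/Out, A/T/r/k/Stay, A/T/p/g/Out, A/T/p/g/Stay, A/T/p/k/Out, A/T/p/k/Stay, A/H/r/g/Out, A/H/r/g/Stay, A/H/r/k/Out, A/H/r/k/Stay, A/H/p/g/Out, A/H/p/g/Stay, A/H/p/k/Out, A/H/p/k/Stay} → row (0,0) (0,0)
That's 7 distinct rows out of 32 strategies.

7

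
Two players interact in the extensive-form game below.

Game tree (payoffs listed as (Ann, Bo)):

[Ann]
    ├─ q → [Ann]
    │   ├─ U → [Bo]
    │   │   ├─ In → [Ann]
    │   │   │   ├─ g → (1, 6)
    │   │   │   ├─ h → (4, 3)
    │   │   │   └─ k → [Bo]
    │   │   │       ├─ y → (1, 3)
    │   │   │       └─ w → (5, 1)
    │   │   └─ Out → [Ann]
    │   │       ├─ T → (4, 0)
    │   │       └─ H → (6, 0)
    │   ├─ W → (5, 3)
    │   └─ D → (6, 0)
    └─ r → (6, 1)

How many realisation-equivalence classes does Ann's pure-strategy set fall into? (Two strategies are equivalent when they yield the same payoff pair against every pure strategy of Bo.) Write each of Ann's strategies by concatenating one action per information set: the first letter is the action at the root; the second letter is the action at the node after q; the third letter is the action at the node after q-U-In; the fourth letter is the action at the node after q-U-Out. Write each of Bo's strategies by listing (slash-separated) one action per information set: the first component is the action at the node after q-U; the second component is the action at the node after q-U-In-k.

Ann has 36 pure strategies: qUgT, qUgH, qUhT, qUhH, qUkT, qUkH, qWgT, qWgH, qWhT, qWhH, qWkT, qWkH, qDgT, qDgH, qDhT, qDhH, qDkT, qDkH, rUgT, rUgH, rUhT, rUhH, rUkT, rUkH, rWgT, rWgH, rWhT, rWhH, rWkT, rWkH, rDgT, rDgH, rDhT, rDhH, rDkT, rDkH. Columns: In/y, In/w, Out/y, Out/w.
{qUgT} → row (1,6) (1,6) (4,0) (4,0)
{qUgH} → row (1,6) (1,6) (6,0) (6,0)
{qUhT} → row (4,3) (4,3) (4,0) (4,0)
{qUhH} → row (4,3) (4,3) (6,0) (6,0)
{qUkT} → row (1,3) (5,1) (4,0) (4,0)
{qUkH} → row (1,3) (5,1) (6,0) (6,0)
{qWgT, qWgH, qWhT, qWhH, qWkT, qWkH} → row (5,3) (5,3) (5,3) (5,3)
{qDgT, qDgH, qDhT, qDhH, qDkT, qDkH} → row (6,0) (6,0) (6,0) (6,0)
{rUgT, rUgH, rUhT, rUhH, rUkT, rUkH, rWgT, rWgH, rWhT, rWhH, rWkT, rWkH, rDgT, rDgH, rDhT, rDhH, rDkT, rDkH} → row (6,1) (6,1) (6,1) (6,1)
That's 9 distinct rows out of 36 strategies.

9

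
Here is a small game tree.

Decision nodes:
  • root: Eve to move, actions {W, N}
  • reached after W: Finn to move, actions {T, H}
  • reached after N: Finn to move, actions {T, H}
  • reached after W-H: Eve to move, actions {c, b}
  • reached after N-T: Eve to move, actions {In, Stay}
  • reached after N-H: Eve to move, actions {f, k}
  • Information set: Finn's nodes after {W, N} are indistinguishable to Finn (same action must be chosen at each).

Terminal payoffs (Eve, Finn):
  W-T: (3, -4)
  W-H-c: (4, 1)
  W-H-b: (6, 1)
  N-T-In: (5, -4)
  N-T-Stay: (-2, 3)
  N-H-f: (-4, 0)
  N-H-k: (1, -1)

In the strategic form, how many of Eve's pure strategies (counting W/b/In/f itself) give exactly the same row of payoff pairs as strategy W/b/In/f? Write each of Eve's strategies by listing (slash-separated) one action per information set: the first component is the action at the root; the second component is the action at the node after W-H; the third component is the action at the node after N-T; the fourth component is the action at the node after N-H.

Row for W/b/In/f (columns T, H): (3,-4) (6,1).
Under W/b/In/f, Eve's choice at the node after N-T and at the node after N-H can never be reached regardless of what Finn does, so varying those choices leaves every outcome unchanged.
Holding the reachable choices fixed and varying the unreachable ones freely already gives 2 × 2 = 4 equivalent strategies.
No other strategy reproduces this row, so those 4 are the full class: W/b/In/f, W/b/In/k, W/b/Stay/f, W/b/Stay/k.

4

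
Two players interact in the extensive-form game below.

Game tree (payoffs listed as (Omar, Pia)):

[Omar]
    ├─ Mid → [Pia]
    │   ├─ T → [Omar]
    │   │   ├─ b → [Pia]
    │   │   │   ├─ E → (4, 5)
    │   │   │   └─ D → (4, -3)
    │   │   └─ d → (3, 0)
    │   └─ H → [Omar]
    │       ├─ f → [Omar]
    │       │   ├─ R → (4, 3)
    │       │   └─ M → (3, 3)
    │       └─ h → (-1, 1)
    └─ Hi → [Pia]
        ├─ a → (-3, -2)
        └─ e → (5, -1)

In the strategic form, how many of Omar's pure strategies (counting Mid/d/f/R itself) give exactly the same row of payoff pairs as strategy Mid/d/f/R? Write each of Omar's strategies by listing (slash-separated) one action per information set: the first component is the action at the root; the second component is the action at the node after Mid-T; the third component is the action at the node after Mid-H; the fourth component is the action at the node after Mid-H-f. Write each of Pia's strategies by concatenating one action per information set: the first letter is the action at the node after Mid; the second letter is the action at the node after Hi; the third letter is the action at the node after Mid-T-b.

Row for Mid/d/f/R (columns TaE, TaD, TeE, TeD, HaE, HaD, HeE, HeD): (3,0) (3,0) (3,0) (3,0) (4,3) (4,3) (4,3) (4,3).
Every one of Omar's information sets is on the play path for some reply by Pia when Omar follows Mid/d/f/R.
Changing the action at any of them therefore changes at least one column, so only Mid/d/f/R itself gives this row.

1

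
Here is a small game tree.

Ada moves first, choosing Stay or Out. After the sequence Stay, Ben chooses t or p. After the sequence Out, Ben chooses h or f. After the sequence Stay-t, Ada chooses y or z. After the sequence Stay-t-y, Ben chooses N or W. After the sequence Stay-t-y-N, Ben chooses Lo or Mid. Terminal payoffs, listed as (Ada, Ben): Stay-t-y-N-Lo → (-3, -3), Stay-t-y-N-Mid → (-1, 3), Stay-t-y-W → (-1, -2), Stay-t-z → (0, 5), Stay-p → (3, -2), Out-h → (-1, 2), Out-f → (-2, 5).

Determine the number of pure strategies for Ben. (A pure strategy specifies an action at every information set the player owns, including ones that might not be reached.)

Ben owns the node after Stay with actions {t, p} — two choices.
Ben owns the node after Out with actions {h, f} — two choices.
Ben owns the node after Stay-t-y with actions {N, W} — two choices.
Ben owns the node after Stay-t-y-N with actions {Lo, Mid} — two choices.
A pure strategy fixes one action at each information set independently, so the count is the product 2 × 2 × 2 × 2 = 16.
(For reference, Ada has 4 pure strategies, giving a 16×4 normal-form matrix.)

16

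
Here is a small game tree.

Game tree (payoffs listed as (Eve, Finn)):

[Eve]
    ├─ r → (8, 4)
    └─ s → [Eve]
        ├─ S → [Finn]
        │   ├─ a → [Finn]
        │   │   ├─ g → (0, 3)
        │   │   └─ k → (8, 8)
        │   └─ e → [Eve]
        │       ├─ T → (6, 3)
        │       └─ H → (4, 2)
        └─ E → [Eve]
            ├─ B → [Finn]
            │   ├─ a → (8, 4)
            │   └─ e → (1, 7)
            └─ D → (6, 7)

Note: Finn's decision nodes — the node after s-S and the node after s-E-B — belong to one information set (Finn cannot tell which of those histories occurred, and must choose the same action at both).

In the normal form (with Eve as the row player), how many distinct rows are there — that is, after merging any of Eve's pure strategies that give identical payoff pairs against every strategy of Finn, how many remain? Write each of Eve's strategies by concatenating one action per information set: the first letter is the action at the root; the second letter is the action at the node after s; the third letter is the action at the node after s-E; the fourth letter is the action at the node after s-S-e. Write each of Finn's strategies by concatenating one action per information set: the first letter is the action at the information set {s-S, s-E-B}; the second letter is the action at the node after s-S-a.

5

Eve has 16 pure strategies: rSBT, rSBH, rSDT, rSDH, rEBT, rEBH, rEDT, rEDH, sSBT, sSBH, sSDT, sSDH, sEBT, sEBH, sEDT, sEDH. Columns: ag, ak, eg, ek.
{rSBT, rSBH, rSDT, rSDH, rEBT, rEBH, rEDT, rEDH} → row (8,4) (8,4) (8,4) (8,4)
{sSBT, sSDT} → row (0,3) (8,8) (6,3) (6,3)
{sSBH, sSDH} → row (0,3) (8,8) (4,2) (4,2)
{sEBT, sEBH} → row (8,4) (8,4) (1,7) (1,7)
{sEDT, sEDH} → row (6,7) (6,7) (6,7) (6,7)
That's 5 distinct rows out of 16 strategies.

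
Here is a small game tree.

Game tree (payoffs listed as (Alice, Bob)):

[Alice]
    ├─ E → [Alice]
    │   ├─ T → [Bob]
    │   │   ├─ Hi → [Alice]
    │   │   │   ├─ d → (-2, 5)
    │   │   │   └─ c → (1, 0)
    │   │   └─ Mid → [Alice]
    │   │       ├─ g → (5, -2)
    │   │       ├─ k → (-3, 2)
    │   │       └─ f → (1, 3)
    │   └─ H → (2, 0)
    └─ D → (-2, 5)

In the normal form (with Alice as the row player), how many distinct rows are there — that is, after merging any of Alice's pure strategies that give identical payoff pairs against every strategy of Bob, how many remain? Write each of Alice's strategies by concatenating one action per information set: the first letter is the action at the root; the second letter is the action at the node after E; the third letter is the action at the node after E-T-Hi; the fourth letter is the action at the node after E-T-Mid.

8

Alice has 24 pure strategies: ETdg, ETdk, ETdf, ETcg, ETck, ETcf, EHdg, EHdk, EHdf, EHcg, EHck, EHcf, DTdg, DTdk, DTdf, DTcg, DTck, DTcf, DHdg, DHdk, DHdf, DHcg, DHck, DHcf. Columns: Hi, Mid.
{ETdg} → row (-2,5) (5,-2)
{ETdk} → row (-2,5) (-3,2)
{ETdf} → row (-2,5) (1,3)
{ETcg} → row (1,0) (5,-2)
{ETck} → row (1,0) (-3,2)
{ETcf} → row (1,0) (1,3)
{EHdg, EHdk, EHdf, EHcg, EHck, EHcf} → row (2,0) (2,0)
{DTdg, DTdk, DTdf, DTcg, DTck, DTcf, DHdg, DHdk, DHdf, DHcg, DHck, DHcf} → row (-2,5) (-2,5)
That's 8 distinct rows out of 24 strategies.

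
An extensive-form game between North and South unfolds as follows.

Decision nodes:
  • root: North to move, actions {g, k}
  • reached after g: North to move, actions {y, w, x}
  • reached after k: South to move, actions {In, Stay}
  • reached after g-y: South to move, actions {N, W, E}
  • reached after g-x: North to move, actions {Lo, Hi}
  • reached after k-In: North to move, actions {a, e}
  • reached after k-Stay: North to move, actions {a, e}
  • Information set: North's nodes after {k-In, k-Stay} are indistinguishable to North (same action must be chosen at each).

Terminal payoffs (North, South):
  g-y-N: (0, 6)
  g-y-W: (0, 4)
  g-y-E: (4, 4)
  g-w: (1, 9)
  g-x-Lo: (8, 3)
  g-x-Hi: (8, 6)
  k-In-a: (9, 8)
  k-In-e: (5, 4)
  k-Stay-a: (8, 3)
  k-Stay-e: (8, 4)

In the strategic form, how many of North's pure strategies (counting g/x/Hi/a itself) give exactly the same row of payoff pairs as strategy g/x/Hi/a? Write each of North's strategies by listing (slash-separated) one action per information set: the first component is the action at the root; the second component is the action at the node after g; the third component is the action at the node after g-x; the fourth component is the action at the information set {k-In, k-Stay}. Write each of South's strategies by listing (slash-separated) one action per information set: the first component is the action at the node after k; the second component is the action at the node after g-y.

2

Row for g/x/Hi/a (columns In/N, In/W, In/E, Stay/N, Stay/W, Stay/E): (8,6) (8,6) (8,6) (8,6) (8,6) (8,6).
Under g/x/Hi/a, North's choice at the information set {k-In, k-Stay} can never be reached regardless of what South does, so varying those choices leaves every outcome unchanged.
Holding the reachable choices fixed and varying the unreachable one freely already gives 2 equivalent strategies.
No other strategy reproduces this row, so those 2 are the full class: g/x/Hi/a, g/x/Hi/e.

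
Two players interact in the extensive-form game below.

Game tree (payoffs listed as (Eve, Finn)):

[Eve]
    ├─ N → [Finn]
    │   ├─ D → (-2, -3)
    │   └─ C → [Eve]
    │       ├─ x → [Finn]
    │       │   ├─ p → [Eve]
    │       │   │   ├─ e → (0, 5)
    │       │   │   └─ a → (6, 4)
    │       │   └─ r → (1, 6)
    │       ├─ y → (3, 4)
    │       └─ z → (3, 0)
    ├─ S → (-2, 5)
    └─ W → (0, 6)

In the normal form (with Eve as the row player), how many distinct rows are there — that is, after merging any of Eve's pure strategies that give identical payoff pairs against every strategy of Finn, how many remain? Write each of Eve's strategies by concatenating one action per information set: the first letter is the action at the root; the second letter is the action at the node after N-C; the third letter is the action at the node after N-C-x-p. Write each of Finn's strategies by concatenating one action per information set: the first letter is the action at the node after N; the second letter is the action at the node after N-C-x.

Eve has 18 pure strategies: Nxe, Nxa, Nye, Nya, Nze, Nza, Sxe, Sxa, Sye, Sya, Sze, Sza, Wxe, Wxa, Wye, Wya, Wze, Wza. Columns: Dp, Dr, Cp, Cr.
{Nxe} → row (-2,-3) (-2,-3) (0,5) (1,6)
{Nxa} → row (-2,-3) (-2,-3) (6,4) (1,6)
{Nye, Nya} → row (-2,-3) (-2,-3) (3,4) (3,4)
{Nze, Nza} → row (-2,-3) (-2,-3) (3,0) (3,0)
{Sxe, Sxa, Sye, Sya, Sze, Sza} → row (-2,5) (-2,5) (-2,5) (-2,5)
{Wxe, Wxa, Wye, Wya, Wze, Wza} → row (0,6) (0,6) (0,6) (0,6)
That's 6 distinct rows out of 18 strategies.

6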